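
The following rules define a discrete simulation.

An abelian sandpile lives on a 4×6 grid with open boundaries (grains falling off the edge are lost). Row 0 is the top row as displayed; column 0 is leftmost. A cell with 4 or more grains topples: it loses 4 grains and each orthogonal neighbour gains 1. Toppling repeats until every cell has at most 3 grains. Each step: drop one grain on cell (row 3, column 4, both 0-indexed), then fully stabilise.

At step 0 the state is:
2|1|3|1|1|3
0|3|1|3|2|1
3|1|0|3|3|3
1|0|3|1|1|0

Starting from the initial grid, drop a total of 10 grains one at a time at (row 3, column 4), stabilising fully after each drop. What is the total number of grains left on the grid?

42

k=0  2|1|3|1|1|3
0|3|1|3|2|1
3|1|0|3|3|3
1|0|3|1|1|0
k=1  2|1|3|1|1|3
0|3|1|3|2|1
3|1|0|3|3|3
1|0|3|1|2|0
k=2  2|1|3|1|1|3
0|3|1|3|2|1
3|1|0|3|3|3
1|0|3|1|3|0
k=3  2|1|3|2|2|3
0|3|2|1|0|3
3|1|1|1|3|0
1|0|3|3|1|2
k=4  2|1|3|2|2|3
0|3|2|1|0|3
3|1|1|1|3|0
1|0|3|3|2|2
k=5  2|1|3|2|2|3
0|3|2|1|0|3
3|1|1|1|3|0
1|0|3|3|3|2
k=6  2|1|3|2|2|3
0|3|2|1|1|3
3|1|2|3|0|1
1|1|0|1|2|3
k=7  2|1|3|2|2|3
0|3|2|1|1|3
3|1|2|3|0|1
1|1|0|1|3|3
k=8  2|1|3|2|2|3
0|3|2|1|1|3
3|1|2|3|1|2
1|1|0|2|1|0
k=9  2|1|3|2|2|3
0|3|2|1|1|3
3|1|2|3|1|2
1|1|0|2|2|0
k=10  2|1|3|2|2|3
0|3|2|1|1|3
3|1|2|3|1|2
1|1|0|2|3|0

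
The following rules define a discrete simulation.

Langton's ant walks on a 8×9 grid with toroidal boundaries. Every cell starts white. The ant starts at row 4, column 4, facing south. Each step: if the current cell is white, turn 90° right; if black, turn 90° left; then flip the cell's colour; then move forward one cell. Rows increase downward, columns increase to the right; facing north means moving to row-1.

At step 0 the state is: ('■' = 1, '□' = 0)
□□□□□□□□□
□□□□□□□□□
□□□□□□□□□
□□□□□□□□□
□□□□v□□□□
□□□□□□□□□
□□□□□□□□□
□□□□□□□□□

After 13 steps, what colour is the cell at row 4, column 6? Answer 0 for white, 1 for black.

1

[0] □□□□□□□□□
□□□□□□□□□
□□□□□□□□□
□□□□□□□□□
□□□□v□□□□
□□□□□□□□□
□□□□□□□□□
□□□□□□□□□
[1] □□□□□□□□□
□□□□□□□□□
□□□□□□□□□
□□□□□□□□□
□□□<■□□□□
□□□□□□□□□
□□□□□□□□□
□□□□□□□□□
[2] □□□□□□□□□
□□□□□□□□□
□□□□□□□□□
□□□^□□□□□
□□□■■□□□□
□□□□□□□□□
□□□□□□□□□
□□□□□□□□□
[3] □□□□□□□□□
□□□□□□□□□
□□□□□□□□□
□□□■>□□□□
□□□■■□□□□
□□□□□□□□□
□□□□□□□□□
□□□□□□□□□
[4] □□□□□□□□□
□□□□□□□□□
□□□□□□□□□
□□□■■□□□□
□□□■v□□□□
□□□□□□□□□
□□□□□□□□□
□□□□□□□□□
[5] □□□□□□□□□
□□□□□□□□□
□□□□□□□□□
□□□■■□□□□
□□□■□>□□□
□□□□□□□□□
□□□□□□□□□
□□□□□□□□□
[6] □□□□□□□□□
□□□□□□□□□
□□□□□□□□□
□□□■■□□□□
□□□■□■□□□
□□□□□v□□□
□□□□□□□□□
□□□□□□□□□
[7] □□□□□□□□□
□□□□□□□□□
□□□□□□□□□
□□□■■□□□□
□□□■□■□□□
□□□□<■□□□
□□□□□□□□□
□□□□□□□□□
[8] □□□□□□□□□
□□□□□□□□□
□□□□□□□□□
□□□■■□□□□
□□□■^■□□□
□□□□■■□□□
□□□□□□□□□
□□□□□□□□□
[9] □□□□□□□□□
□□□□□□□□□
□□□□□□□□□
□□□■■□□□□
□□□■■>□□□
□□□□■■□□□
□□□□□□□□□
□□□□□□□□□
[10] □□□□□□□□□
□□□□□□□□□
□□□□□□□□□
□□□■■^□□□
□□□■■□□□□
□□□□■■□□□
□□□□□□□□□
□□□□□□□□□
[11] □□□□□□□□□
□□□□□□□□□
□□□□□□□□□
□□□■■■>□□
□□□■■□□□□
□□□□■■□□□
□□□□□□□□□
□□□□□□□□□
[12] □□□□□□□□□
□□□□□□□□□
□□□□□□□□□
□□□■■■■□□
□□□■■□v□□
□□□□■■□□□
□□□□□□□□□
□□□□□□□□□
[13] □□□□□□□□□
□□□□□□□□□
□□□□□□□□□
□□□■■■■□□
□□□■■<■□□
□□□□■■□□□
□□□□□□□□□
□□□□□□□□□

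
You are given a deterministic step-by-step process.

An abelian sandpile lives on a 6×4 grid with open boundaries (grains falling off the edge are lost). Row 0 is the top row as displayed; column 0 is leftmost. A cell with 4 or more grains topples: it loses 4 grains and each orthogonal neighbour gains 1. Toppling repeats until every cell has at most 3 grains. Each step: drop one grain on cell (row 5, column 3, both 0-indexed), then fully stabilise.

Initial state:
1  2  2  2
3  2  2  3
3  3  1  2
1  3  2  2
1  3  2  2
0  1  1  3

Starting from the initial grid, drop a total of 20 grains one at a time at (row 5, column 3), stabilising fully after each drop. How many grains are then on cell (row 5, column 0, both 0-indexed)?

k=0  1  2  2  2
3  2  2  3
3  3  1  2
1  3  2  2
1  3  2  2
0  1  1  3
k=1  1  2  2  2
3  2  2  3
3  3  1  2
1  3  2  2
1  3  2  3
0  1  2  0
k=2  1  2  2  2
3  2  2  3
3  3  1  2
1  3  2  2
1  3  2  3
0  1  2  1
k=3  1  2  2  2
3  2  2  3
3  3  1  2
1  3  2  2
1  3  2  3
0  1  2  2
k=4  1  2  2  2
3  2  2  3
3  3  1  2
1  3  2  2
1  3  2  3
0  1  2  3
k=5  1  2  2  2
3  2  2  3
3  3  1  2
1  3  2  3
1  3  3  0
0  1  3  1
k=6  1  2  2  2
3  2  2  3
3  3  1  2
1  3  2  3
1  3  3  0
0  1  3  2
k=7  1  2  2  2
3  2  2  3
3  3  1  2
1  3  2  3
1  3  3  0
0  1  3  3
k=8  2  3  2  2
1  0  3  3
1  2  3  3
3  2  1  0
2  1  2  3
0  3  1  1
k=9  2  3  2  2
1  0  3  3
1  2  3  3
3  2  1  0
2  1  2  3
0  3  1  2
k=10  2  3  2  2
1  0  3  3
1  2  3  3
3  2  1  0
2  1  2  3
0  3  1  3
k=11  2  3  2  2
1  0  3  3
1  2  3  3
3  2  1  1
2  1  3  0
0  3  2  1
k=12  2  3  2  2
1  0  3  3
1  2  3  3
3  2  1  1
2  1  3  0
0  3  2  2
k=13  2  3  2  2
1  0  3  3
1  2  3  3
3  2  1  1
2  1  3  0
0  3  2  3
k=14  2  3  2  2
1  0  3  3
1  2  3  3
3  2  1  1
2  1  3  1
0  3  3  0
k=15  2  3  2  2
1  0  3  3
1  2  3  3
3  2  1  1
2  1  3  1
0  3  3  1
k=16  2  3  2  2
1  0  3  3
1  2  3  3
3  2  1  1
2  1  3  1
0  3  3  2
k=17  2  3  2  2
1  0  3  3
1  2  3  3
3  2  1  1
2  1  3  1
0  3  3  3
k=18  2  3  2  2
1  0  3  3
1  2  3  3
3  2  2  1
2  3  0  3
1  0  2  1
k=19  2  3  2  2
1  0  3  3
1  2  3  3
3  2  2  1
2  3  0  3
1  0  2  2
k=20  2  3  2  2
1  0  3  3
1  2  3  3
3  2  2  1
2  3  0  3
1  0  2  3

1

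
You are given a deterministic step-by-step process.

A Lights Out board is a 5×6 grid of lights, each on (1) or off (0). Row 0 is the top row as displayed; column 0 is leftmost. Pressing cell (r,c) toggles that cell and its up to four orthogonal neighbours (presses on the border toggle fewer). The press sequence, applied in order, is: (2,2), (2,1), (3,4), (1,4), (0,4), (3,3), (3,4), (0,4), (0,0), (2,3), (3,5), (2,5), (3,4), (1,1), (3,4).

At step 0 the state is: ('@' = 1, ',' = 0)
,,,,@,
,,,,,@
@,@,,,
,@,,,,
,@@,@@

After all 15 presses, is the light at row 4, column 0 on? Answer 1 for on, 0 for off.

0

gen 0: ,,,,@,
,,,,,@
@,@,,,
,@,,,,
,@@,@@
gen 1: ,,,,@,
,,@,,@
@@,@,,
,@@,,,
,@@,@@
gen 2: ,,,,@,
,@@,,@
,,@@,,
,,@,,,
,@@,@@
gen 3: ,,,,@,
,@@,,@
,,@@@,
,,@@@@
,@@,,@
gen 4: ,,,,,,
,@@@@,
,,@@,,
,,@@@@
,@@,,@
gen 5: ,,,@@@
,@@@,,
,,@@,,
,,@@@@
,@@,,@
gen 6: ,,,@@@
,@@@,,
,,@,,,
,,,,,@
,@@@,@
gen 7: ,,,@@@
,@@@,,
,,@,@,
,,,@@,
,@@@@@
gen 8: ,,,,,,
,@@@@,
,,@,@,
,,,@@,
,@@@@@
gen 9: @@,,,,
@@@@@,
,,@,@,
,,,@@,
,@@@@@
gen 10: @@,,,,
@@@,@,
,,,@,,
,,,,@,
,@@@@@
gen 11: @@,,,,
@@@,@,
,,,@,@
,,,,,@
,@@@@,
gen 12: @@,,,,
@@@,@@
,,,@@,
,,,,,,
,@@@@,
gen 13: @@,,,,
@@@,@@
,,,@,,
,,,@@@
,@@@,,
gen 14: @,,,,,
,,,,@@
,@,@,,
,,,@@@
,@@@,,
gen 15: @,,,,,
,,,,@@
,@,@@,
,,,,,,
,@@@@,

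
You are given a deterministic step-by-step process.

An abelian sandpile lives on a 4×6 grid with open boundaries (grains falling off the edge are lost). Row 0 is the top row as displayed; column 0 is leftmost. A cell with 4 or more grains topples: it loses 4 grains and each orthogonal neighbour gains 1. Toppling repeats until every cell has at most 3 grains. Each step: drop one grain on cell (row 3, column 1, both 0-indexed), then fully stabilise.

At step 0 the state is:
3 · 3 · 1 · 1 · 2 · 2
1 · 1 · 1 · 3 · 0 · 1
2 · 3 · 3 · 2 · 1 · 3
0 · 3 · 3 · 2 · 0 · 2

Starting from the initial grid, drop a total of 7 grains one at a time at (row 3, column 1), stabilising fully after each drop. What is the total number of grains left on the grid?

46

[0] 3 · 3 · 1 · 1 · 2 · 2
1 · 1 · 1 · 3 · 0 · 1
2 · 3 · 3 · 2 · 1 · 3
0 · 3 · 3 · 2 · 0 · 2
[1] 3 · 3 · 1 · 1 · 2 · 2
1 · 2 · 2 · 3 · 0 · 1
3 · 1 · 1 · 3 · 1 · 3
1 · 2 · 1 · 3 · 0 · 2
[2] 3 · 3 · 1 · 1 · 2 · 2
1 · 2 · 2 · 3 · 0 · 1
3 · 1 · 1 · 3 · 1 · 3
1 · 3 · 1 · 3 · 0 · 2
[3] 3 · 3 · 1 · 1 · 2 · 2
1 · 2 · 2 · 3 · 0 · 1
3 · 2 · 1 · 3 · 1 · 3
2 · 0 · 2 · 3 · 0 · 2
[4] 3 · 3 · 1 · 1 · 2 · 2
1 · 2 · 2 · 3 · 0 · 1
3 · 2 · 1 · 3 · 1 · 3
2 · 1 · 2 · 3 · 0 · 2
[5] 3 · 3 · 1 · 1 · 2 · 2
1 · 2 · 2 · 3 · 0 · 1
3 · 2 · 1 · 3 · 1 · 3
2 · 2 · 2 · 3 · 0 · 2
[6] 3 · 3 · 1 · 1 · 2 · 2
1 · 2 · 2 · 3 · 0 · 1
3 · 2 · 1 · 3 · 1 · 3
2 · 3 · 2 · 3 · 0 · 2
[7] 3 · 3 · 1 · 1 · 2 · 2
1 · 2 · 2 · 3 · 0 · 1
3 · 3 · 1 · 3 · 1 · 3
3 · 0 · 3 · 3 · 0 · 2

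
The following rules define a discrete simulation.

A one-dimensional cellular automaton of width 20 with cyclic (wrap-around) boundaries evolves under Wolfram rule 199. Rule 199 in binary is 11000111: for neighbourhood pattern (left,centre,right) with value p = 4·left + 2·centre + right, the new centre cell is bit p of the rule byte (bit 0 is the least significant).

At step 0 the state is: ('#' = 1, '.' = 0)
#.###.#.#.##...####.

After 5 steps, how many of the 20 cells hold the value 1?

10

0) #.###.#.#.##...####.
1) #..##.#.#..#.##.###.
2) #.#.#.#.#.##..#..##.
3) #.#.#.#.#..#.##.#.#.
4) #.#.#.#.#.##..#.#.#.
5) #.#.#.#.#..#.##.#.#.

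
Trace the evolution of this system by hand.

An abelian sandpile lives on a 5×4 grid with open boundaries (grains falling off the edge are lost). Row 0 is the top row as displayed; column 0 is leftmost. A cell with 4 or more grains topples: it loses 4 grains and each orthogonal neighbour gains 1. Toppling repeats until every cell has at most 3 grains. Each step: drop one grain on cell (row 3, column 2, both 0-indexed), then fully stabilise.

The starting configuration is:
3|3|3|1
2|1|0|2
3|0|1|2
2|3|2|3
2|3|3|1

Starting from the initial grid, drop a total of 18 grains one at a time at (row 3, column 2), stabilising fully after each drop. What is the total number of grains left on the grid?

43

k=0  3|3|3|1
2|1|0|2
3|0|1|2
2|3|2|3
2|3|3|1
k=1  3|3|3|1
2|1|0|2
3|0|1|2
2|3|3|3
2|3|3|1
k=2  3|3|3|1
2|1|0|2
3|1|2|3
3|1|3|0
3|1|1|3
k=3  3|3|3|1
2|1|0|2
3|1|3|3
3|2|0|1
3|1|2|3
k=4  3|3|3|1
2|1|0|2
3|1|3|3
3|2|1|1
3|1|2|3
k=5  3|3|3|1
2|1|0|2
3|1|3|3
3|2|2|1
3|1|2|3
k=6  3|3|3|1
2|1|0|2
3|1|3|3
3|2|3|1
3|1|2|3
k=7  3|3|3|1
2|1|1|3
3|2|1|0
3|3|1|3
3|1|3|3
k=8  3|3|3|1
2|1|1|3
3|2|1|0
3|3|2|3
3|1|3|3
k=9  3|3|3|1
2|1|1|3
3|2|1|0
3|3|3|3
3|1|3|3
k=10  3|3|3|1
3|2|1|3
1|0|3|1
2|3|3|1
1|0|2|1
k=11  3|3|3|1
3|2|2|3
1|2|0|2
3|0|2|2
1|1|3|1
k=12  3|3|3|1
3|2|2|3
1|2|0|2
3|0|3|2
1|1|3|1
k=13  3|3|3|1
3|2|2|3
1|2|1|2
3|1|1|3
1|2|0|2
k=14  3|3|3|1
3|2|2|3
1|2|1|2
3|1|2|3
1|2|0|2
k=15  3|3|3|1
3|2|2|3
1|2|1|2
3|1|3|3
1|2|0|2
k=16  3|3|3|1
3|2|2|3
1|2|2|3
3|2|1|0
1|2|1|3
k=17  3|3|3|1
3|2|2|3
1|2|2|3
3|2|2|0
1|2|1|3
k=18  3|3|3|1
3|2|2|3
1|2|2|3
3|2|3|0
1|2|1|3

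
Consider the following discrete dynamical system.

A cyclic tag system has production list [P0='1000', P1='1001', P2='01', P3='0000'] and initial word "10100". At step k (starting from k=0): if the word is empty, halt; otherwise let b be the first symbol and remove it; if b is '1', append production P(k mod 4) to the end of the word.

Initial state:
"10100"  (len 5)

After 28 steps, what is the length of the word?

t=0: "10100"  (len 5)
t=1: "01001000"  (len 8)
t=2: "1001000"  (len 7)
t=3: "00100001"  (len 8)
t=4: "0100001"  (len 7)
t=5: "100001"  (len 6)
t=6: "000011001"  (len 9)
t=7: "00011001"  (len 8)
t=8: "0011001"  (len 7)
t=9: "011001"  (len 6)
t=10: "11001"  (len 5)
t=11: "100101"  (len 6)
t=12: "001010000"  (len 9)
t=13: "01010000"  (len 8)
t=14: "1010000"  (len 7)
t=15: "01000001"  (len 8)
t=16: "1000001"  (len 7)
t=17: "0000011000"  (len 10)
t=18: "000011000"  (len 9)
t=19: "00011000"  (len 8)
t=20: "0011000"  (len 7)
t=21: "011000"  (len 6)
t=22: "11000"  (len 5)
t=23: "100001"  (len 6)
t=24: "000010000"  (len 9)
t=25: "00010000"  (len 8)
t=26: "0010000"  (len 7)
t=27: "010000"  (len 6)
t=28: "10000"  (len 5)

5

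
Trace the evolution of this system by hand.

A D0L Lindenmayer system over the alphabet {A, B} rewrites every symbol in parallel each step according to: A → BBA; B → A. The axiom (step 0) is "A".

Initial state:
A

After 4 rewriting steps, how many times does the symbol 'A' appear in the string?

gen 0: A
gen 1: BBA
gen 2: AABBA
gen 3: BBABBAAABBA
gen 4: AABBAAABBABBABBAAABBA

11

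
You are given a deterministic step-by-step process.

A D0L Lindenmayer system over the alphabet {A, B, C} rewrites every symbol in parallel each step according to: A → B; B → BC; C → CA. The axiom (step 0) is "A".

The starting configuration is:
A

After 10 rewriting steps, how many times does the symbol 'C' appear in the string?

0) A
1) B
2) BC
3) BCCA
4) BCCACAB
5) BCCACABCABBC
6) BCCACABCABBCCABBCBCCA
7) BCCACABCABBCCABBCBCCACABBCBCCABCCACAB
8) BCCACABCABBCCABBCBCCACABBCBCCABCCACABCABBCBCCABCCACABBCCACABCABBC
9) BCCACABCABBCCABBCBCCACABBCBCCABCCACABCABBCBCCABCCACABBCCACABCABBCCABBCBCCABCCACABBCCACABCABBCBCCACABCABBCCABBCBCCA
10) BCCACABCABBCCABBCBCCACABBCBCCABCCACABCABBCBCCABCCACABBCCAC…BCCACABCABBCCABBCBCCABCCACABCABBCCABBCBCCACABBCBCCABCCACAB  (len 200)

86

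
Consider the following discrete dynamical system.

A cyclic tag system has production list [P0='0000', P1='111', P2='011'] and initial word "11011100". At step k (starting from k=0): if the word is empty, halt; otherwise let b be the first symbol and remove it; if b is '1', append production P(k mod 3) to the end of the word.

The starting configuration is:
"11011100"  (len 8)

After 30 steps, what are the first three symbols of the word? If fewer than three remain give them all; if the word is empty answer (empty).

110

[0] "11011100"  (len 8)
[1] "10111000000"  (len 11)
[2] "0111000000111"  (len 13)
[3] "111000000111"  (len 12)
[4] "110000001110000"  (len 15)
[5] "10000001110000111"  (len 17)
[6] "0000001110000111011"  (len 19)
[7] "000001110000111011"  (len 18)
[8] "00001110000111011"  (len 17)
[9] "0001110000111011"  (len 16)
[10] "001110000111011"  (len 15)
[11] "01110000111011"  (len 14)
[12] "1110000111011"  (len 13)
[13] "1100001110110000"  (len 16)
[14] "100001110110000111"  (len 18)
[15] "00001110110000111011"  (len 20)
[16] "0001110110000111011"  (len 19)
[17] "001110110000111011"  (len 18)
[18] "01110110000111011"  (len 17)
[19] "1110110000111011"  (len 16)
[20] "110110000111011111"  (len 18)
[21] "10110000111011111011"  (len 20)
[22] "01100001110111110110000"  (len 23)
[23] "1100001110111110110000"  (len 22)
[24] "100001110111110110000011"  (len 24)
[25] "000011101111101100000110000"  (len 27)
[26] "00011101111101100000110000"  (len 26)
[27] "0011101111101100000110000"  (len 25)
[28] "011101111101100000110000"  (len 24)
[29] "11101111101100000110000"  (len 23)
[30] "1101111101100000110000011"  (len 25)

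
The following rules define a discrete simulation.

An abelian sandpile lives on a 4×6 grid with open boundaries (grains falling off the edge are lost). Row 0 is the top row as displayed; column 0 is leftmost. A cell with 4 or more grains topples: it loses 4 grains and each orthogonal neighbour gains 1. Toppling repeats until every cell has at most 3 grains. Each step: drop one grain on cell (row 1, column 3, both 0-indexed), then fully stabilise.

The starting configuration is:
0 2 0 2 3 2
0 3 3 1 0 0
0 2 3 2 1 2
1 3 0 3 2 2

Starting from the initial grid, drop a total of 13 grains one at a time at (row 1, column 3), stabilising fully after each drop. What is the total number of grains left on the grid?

41

step 0: 0 2 0 2 3 2
0 3 3 1 0 0
0 2 3 2 1 2
1 3 0 3 2 2
step 1: 0 2 0 2 3 2
0 3 3 2 0 0
0 2 3 2 1 2
1 3 0 3 2 2
step 2: 0 2 0 2 3 2
0 3 3 3 0 0
0 2 3 2 1 2
1 3 0 3 2 2
step 3: 0 3 1 3 3 2
1 1 2 2 1 0
1 1 2 1 2 2
2 0 3 0 3 2
step 4: 0 3 1 3 3 2
1 1 2 3 1 0
1 1 2 1 2 2
2 0 3 0 3 2
step 5: 0 3 2 1 0 3
1 1 3 1 3 0
1 1 2 2 2 2
2 0 3 0 3 2
step 6: 0 3 2 1 0 3
1 1 3 2 3 0
1 1 2 2 2 2
2 0 3 0 3 2
step 7: 0 3 2 1 0 3
1 1 3 3 3 0
1 1 2 2 2 2
2 0 3 0 3 2
step 8: 0 3 3 2 1 3
1 2 0 2 0 1
1 1 3 3 3 2
2 0 3 0 3 2
step 9: 0 3 3 2 1 3
1 2 0 3 0 1
1 1 3 3 3 2
2 0 3 0 3 2
step 10: 0 3 3 3 1 3
1 2 2 1 2 1
1 2 1 2 1 3
2 1 0 3 0 3
step 11: 0 3 3 3 1 3
1 2 2 2 2 1
1 2 1 2 1 3
2 1 0 3 0 3
step 12: 0 3 3 3 1 3
1 2 2 3 2 1
1 2 1 2 1 3
2 1 0 3 0 3
step 13: 1 1 2 1 2 3
2 0 1 2 3 1
1 3 2 3 1 3
2 1 0 3 0 3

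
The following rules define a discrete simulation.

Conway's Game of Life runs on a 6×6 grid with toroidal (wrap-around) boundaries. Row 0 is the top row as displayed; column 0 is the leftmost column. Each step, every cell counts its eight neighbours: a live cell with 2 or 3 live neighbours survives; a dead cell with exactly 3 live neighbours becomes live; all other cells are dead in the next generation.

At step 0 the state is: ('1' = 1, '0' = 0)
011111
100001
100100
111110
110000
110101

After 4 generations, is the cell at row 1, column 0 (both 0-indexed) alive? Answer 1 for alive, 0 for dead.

0

0) 011111
100001
100100
111110
110000
110101
1) 000100
000000
000100
000110
000000
000100
2) 000000
000000
000110
000110
000110
000000
3) 000000
000000
000110
001001
000110
000000
4) 000000
000000
000110
001001
000110
000000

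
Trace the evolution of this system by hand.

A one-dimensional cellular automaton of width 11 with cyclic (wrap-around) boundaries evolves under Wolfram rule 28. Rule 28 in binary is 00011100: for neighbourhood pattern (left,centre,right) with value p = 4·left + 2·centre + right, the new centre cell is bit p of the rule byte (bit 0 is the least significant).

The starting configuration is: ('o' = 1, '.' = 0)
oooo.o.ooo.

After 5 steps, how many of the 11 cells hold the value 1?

[0] oooo.o.ooo.
[1] o....o.o...
[2] oo...o.oo..
[3] o.o..o.o.o.
[4] o.oo.o.o.o.
[5] o.o..o.o.o.

5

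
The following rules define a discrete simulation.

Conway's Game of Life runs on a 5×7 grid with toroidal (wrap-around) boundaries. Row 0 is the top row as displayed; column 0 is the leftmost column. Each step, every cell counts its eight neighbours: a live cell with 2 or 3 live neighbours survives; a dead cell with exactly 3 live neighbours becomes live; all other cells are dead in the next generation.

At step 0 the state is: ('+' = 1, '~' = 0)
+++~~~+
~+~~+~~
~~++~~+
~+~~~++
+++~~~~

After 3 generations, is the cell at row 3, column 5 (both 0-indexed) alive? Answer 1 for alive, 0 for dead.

[0] +++~~~+
~+~~+~~
~~++~~+
~+~~~++
+++~~~~
[1] ~~~+~~+
~~~~~++
~++++~+
~~~+~++
~~~~~+~
[2] ~~~~+~+
~~~~~~+
~~++~~~
+~~+~~+
~~~~~+~
[3] ~~~~~~+
~~~+~+~
+~++~~+
~~+++~+
+~~~++~

0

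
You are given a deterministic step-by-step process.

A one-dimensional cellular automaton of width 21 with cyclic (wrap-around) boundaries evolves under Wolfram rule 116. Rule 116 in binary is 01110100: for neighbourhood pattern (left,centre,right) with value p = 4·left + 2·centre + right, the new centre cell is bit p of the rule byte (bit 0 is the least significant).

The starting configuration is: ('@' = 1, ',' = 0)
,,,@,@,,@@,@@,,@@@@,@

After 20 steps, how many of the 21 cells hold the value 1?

gen 0: ,,,@,@,,@@,@@,,@@@@,@
gen 1: @,,@@@@,,@@,@@,,,,@@@
gen 2: @@,,,,@@,,@@,@@,,,,,,
gen 3: ,@@,,,,@@,,@@,@@,,,,,
gen 4: ,,@@,,,,@@,,@@,@@,,,,
gen 5: ,,,@@,,,,@@,,@@,@@,,,
gen 6: ,,,,@@,,,,@@,,@@,@@,,
gen 7: ,,,,,@@,,,,@@,,@@,@@,
gen 8: ,,,,,,@@,,,,@@,,@@,@@
gen 9: @,,,,,,@@,,,,@@,,@@,@
gen 10: @@,,,,,,@@,,,,@@,,@@,
gen 11: ,@@,,,,,,@@,,,,@@,,@@
gen 12: @,@@,,,,,,@@,,,,@@,,@
gen 13: @@,@@,,,,,,@@,,,,@@,,
gen 14: ,@@,@@,,,,,,@@,,,,@@,
gen 15: ,,@@,@@,,,,,,@@,,,,@@
gen 16: @,,@@,@@,,,,,,@@,,,,@
gen 17: @@,,@@,@@,,,,,,@@,,,,
gen 18: ,@@,,@@,@@,,,,,,@@,,,
gen 19: ,,@@,,@@,@@,,,,,,@@,,
gen 20: ,,,@@,,@@,@@,,,,,,@@,

8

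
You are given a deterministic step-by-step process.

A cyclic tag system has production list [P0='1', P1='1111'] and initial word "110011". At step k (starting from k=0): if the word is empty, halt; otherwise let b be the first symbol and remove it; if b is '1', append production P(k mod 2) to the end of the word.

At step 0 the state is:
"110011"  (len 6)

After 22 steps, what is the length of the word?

34

step 0: "110011"  (len 6)
step 1: "100111"  (len 6)
step 2: "001111111"  (len 9)
step 3: "01111111"  (len 8)
step 4: "1111111"  (len 7)
step 5: "1111111"  (len 7)
step 6: "1111111111"  (len 10)
step 7: "1111111111"  (len 10)
step 8: "1111111111111"  (len 13)
step 9: "1111111111111"  (len 13)
step 10: "1111111111111111"  (len 16)
step 11: "1111111111111111"  (len 16)
step 12: "1111111111111111111"  (len 19)
step 13: "1111111111111111111"  (len 19)
step 14: "1111111111111111111111"  (len 22)
step 15: "1111111111111111111111"  (len 22)
step 16: "1111111111111111111111111"  (len 25)
step 17: "1111111111111111111111111"  (len 25)
step 18: "1111111111111111111111111111"  (len 28)
step 19: "1111111111111111111111111111"  (len 28)
step 20: "1111111111111111111111111111111"  (len 31)
step 21: "1111111111111111111111111111111"  (len 31)
step 22: "1111111111111111111111111111111111"  (len 34)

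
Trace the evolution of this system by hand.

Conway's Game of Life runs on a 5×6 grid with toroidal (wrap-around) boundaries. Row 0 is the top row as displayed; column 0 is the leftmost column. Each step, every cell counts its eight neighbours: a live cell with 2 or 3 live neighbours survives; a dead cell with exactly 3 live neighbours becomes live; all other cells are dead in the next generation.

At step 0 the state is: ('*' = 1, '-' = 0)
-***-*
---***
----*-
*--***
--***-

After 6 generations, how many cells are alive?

step 0: -***-*
---***
----*-
*--***
--***-
step 1: **---*
*----*
*-----
--*---
------
step 2: -*---*
------
**---*
------
**----
step 3: -*----
-*---*
*-----
-----*
**----
step 4: -**---
-*----
*----*
-*---*
**----
step 5: --*---
-**---
-*---*
-*---*
------
step 6: -**---
***---
-*----
------
------

6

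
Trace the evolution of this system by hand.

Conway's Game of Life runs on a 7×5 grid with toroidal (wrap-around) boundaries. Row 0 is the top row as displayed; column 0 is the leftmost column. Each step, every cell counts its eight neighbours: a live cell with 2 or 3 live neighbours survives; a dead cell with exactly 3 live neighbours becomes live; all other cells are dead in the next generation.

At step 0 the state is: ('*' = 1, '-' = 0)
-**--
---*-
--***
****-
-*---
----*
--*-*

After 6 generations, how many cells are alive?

4

[0] -**--
---*-
--***
****-
-*---
----*
--*-*
[1] -**--
-*--*
*----
*----
-*-**
*--*-
***--
[2] ---*-
-**--
**--*
**---
-***-
---*-
*--**
[3] **-*-
-****
----*
---*-
**-**
**---
--**-
[4] *----
-*---
*---*
--**-
-*-*-
-----
---*-
[5] -----
-*--*
*****
****-
---*-
--*--
-----
[6] -----
-*--*
-----
-----
---**
-----
-----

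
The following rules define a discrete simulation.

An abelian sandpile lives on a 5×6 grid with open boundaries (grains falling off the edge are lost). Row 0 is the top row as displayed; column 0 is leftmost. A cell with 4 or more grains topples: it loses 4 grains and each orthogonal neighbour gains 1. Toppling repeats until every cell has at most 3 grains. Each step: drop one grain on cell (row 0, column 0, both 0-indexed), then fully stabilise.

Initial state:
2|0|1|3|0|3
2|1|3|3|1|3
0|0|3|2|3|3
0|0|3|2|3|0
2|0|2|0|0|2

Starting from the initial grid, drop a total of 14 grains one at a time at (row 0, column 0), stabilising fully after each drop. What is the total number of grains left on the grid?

0) 2|0|1|3|0|3
2|1|3|3|1|3
0|0|3|2|3|3
0|0|3|2|3|0
2|0|2|0|0|2
1) 3|0|1|3|0|3
2|1|3|3|1|3
0|0|3|2|3|3
0|0|3|2|3|0
2|0|2|0|0|2
2) 0|1|1|3|0|3
3|1|3|3|1|3
0|0|3|2|3|3
0|0|3|2|3|0
2|0|2|0|0|2
3) 1|1|1|3|0|3
3|1|3|3|1|3
0|0|3|2|3|3
0|0|3|2|3|0
2|0|2|0|0|2
4) 2|1|1|3|0|3
3|1|3|3|1|3
0|0|3|2|3|3
0|0|3|2|3|0
2|0|2|0|0|2
5) 3|1|1|3|0|3
3|1|3|3|1|3
0|0|3|2|3|3
0|0|3|2|3|0
2|0|2|0|0|2
6) 1|2|1|3|0|3
0|2|3|3|1|3
1|0|3|2|3|3
0|0|3|2|3|0
2|0|2|0|0|2
7) 2|2|1|3|0|3
0|2|3|3|1|3
1|0|3|2|3|3
0|0|3|2|3|0
2|0|2|0|0|2
8) 3|2|1|3|0|3
0|2|3|3|1|3
1|0|3|2|3|3
0|0|3|2|3|0
2|0|2|0|0|2
9) 0|3|1|3|0|3
1|2|3|3|1|3
1|0|3|2|3|3
0|0|3|2|3|0
2|0|2|0|0|2
10) 1|3|1|3|0|3
1|2|3|3|1|3
1|0|3|2|3|3
0|0|3|2|3|0
2|0|2|0|0|2
11) 2|3|1|3|0|3
1|2|3|3|1|3
1|0|3|2|3|3
0|0|3|2|3|0
2|0|2|0|0|2
12) 3|3|1|3|0|3
1|2|3|3|1|3
1|0|3|2|3|3
0|0|3|2|3|0
2|0|2|0|0|2
13) 1|0|2|3|0|3
2|3|3|3|1|3
1|0|3|2|3|3
0|0|3|2|3|0
2|0|2|0|0|2
14) 2|0|2|3|0|3
2|3|3|3|1|3
1|0|3|2|3|3
0|0|3|2|3|0
2|0|2|0|0|2

51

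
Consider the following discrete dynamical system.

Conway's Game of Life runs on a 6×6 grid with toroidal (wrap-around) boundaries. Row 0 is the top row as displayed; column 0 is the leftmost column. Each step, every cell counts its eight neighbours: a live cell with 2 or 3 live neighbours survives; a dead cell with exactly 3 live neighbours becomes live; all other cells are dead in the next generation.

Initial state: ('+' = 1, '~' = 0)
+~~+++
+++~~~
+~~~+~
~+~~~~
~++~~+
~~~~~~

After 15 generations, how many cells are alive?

10

step 0: +~~+++
+++~~~
+~~~+~
~+~~~~
~++~~+
~~~~~~
step 1: +~++++
~~+~~~
+~+~~+
~++~~+
+++~~~
~+++~~
step 2: +~~~++
~~+~~~
+~++~+
~~~+~+
~~~~~~
~~~~~~
step 3: ~~~~~+
~~+~~~
++++~+
+~++~+
~~~~~~
~~~~~+
step 4: ~~~~~~
~~++++
~~~~~+
~~~+~+
+~~~++
~~~~~~
step 5: ~~~++~
~~~+++
+~+~~+
~~~~~~
+~~~++
~~~~~+
step 6: ~~~+~~
+~+~~~
+~~+~+
~+~~+~
+~~~++
+~~+~~
step 7: ~+++~~
++++++
+~++++
~+~+~~
++~++~
+~~+~~
step 8: ~~~~~~
~~~~~~
~~~~~~
~~~~~~
++~+++
+~~~~+
step 9: ~~~~~~
~~~~~~
~~~~~~
+~~~++
~+~~+~
~+~~~~
step 10: ~~~~~~
~~~~~~
~~~~~+
+~~~++
~+~~+~
~~~~~~
step 11: ~~~~~~
~~~~~~
+~~~++
+~~~+~
+~~~+~
~~~~~~
step 12: ~~~~~~
~~~~~+
+~~~+~
++~++~
~~~~~~
~~~~~~
step 13: ~~~~~~
~~~~~+
++~++~
++~++~
~~~~~~
~~~~~~
step 14: ~~~~~~
+~~~++
~+~+~~
++~++~
~~~~~~
~~~~~~
step 15: ~~~~~+
+~~~++
~+~+~~
++~++~
~~~~~~
~~~~~~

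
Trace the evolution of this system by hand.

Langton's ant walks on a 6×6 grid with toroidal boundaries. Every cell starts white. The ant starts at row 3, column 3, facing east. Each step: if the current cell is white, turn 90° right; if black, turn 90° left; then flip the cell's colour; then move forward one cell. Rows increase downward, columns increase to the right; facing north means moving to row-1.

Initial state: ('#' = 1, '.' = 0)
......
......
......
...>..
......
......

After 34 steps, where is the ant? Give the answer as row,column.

step 0: ......
......
......
...>..
......
......
step 1: ......
......
......
...#..
...v..
......
step 2: ......
......
......
...#..
..<#..
......
step 3: ......
......
......
..^#..
..##..
......
step 4: ......
......
......
..#>..
..##..
......
step 5: ......
......
...^..
..#...
..##..
......
step 6: ......
......
...#>.
..#...
..##..
......
step 7: ......
......
...##.
..#.v.
..##..
......
step 8: ......
......
...##.
..#<#.
..##..
......
step 9: ......
......
...^#.
..###.
..##..
......
step 10: ......
......
..<.#.
..###.
..##..
......
step 11: ......
..^...
..#.#.
..###.
..##..
......
step 12: ......
..#>..
..#.#.
..###.
..##..
......
step 13: ......
..##..
..#v#.
..###.
..##..
......
step 14: ......
..##..
..<##.
..###.
..##..
......
step 15: ......
..##..
...##.
..v##.
..##..
......
step 16: ......
..##..
...##.
...>#.
..##..
......
step 17: ......
..##..
...^#.
....#.
..##..
......
step 18: ......
..##..
..<.#.
....#.
..##..
......
step 19: ......
..^#..
..#.#.
....#.
..##..
......
step 20: ......
.<.#..
..#.#.
....#.
..##..
......
step 21: .^....
.#.#..
..#.#.
....#.
..##..
......
step 22: .#>...
.#.#..
..#.#.
....#.
..##..
......
step 23: .##...
.#v#..
..#.#.
....#.
..##..
......
step 24: .##...
.<##..
..#.#.
....#.
..##..
......
step 25: .##...
..##..
.v#.#.
....#.
..##..
......
step 26: .##...
..##..
<##.#.
....#.
..##..
......
step 27: .##...
^.##..
###.#.
....#.
..##..
......
step 28: .##...
#>##..
###.#.
....#.
..##..
......
step 29: .##...
####..
#v#.#.
....#.
..##..
......
step 30: .##...
####..
#.>.#.
....#.
..##..
......
step 31: .##...
##^#..
#...#.
....#.
..##..
......
step 32: .##...
#<.#..
#...#.
....#.
..##..
......
step 33: .##...
#..#..
#v..#.
....#.
..##..
......
step 34: .##...
#..#..
<#..#.
....#.
..##..
......

2,0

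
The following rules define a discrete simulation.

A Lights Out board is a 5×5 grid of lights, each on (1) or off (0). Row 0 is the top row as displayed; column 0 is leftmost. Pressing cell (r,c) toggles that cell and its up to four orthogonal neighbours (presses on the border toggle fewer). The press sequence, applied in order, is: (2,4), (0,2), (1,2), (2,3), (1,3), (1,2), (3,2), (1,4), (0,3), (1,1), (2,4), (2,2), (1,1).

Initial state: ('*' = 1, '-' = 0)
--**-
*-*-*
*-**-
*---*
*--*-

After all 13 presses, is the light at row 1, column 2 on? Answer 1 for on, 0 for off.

0

step 0: --**-
*-*-*
*-**-
*---*
*--*-
step 1: --**-
*-*--
*-*-*
*----
*--*-
step 2: -*---
*----
*-*-*
*----
*--*-
step 3: -**--
****-
*---*
*----
*--*-
step 4: -**--
***--
*-**-
*--*-
*--*-
step 5: -***-
**-**
*-*--
*--*-
*--*-
step 6: -*-*-
*-*-*
*----
*--*-
*--*-
step 7: -*-*-
*-*-*
*-*--
***--
*-**-
step 8: -*-**
*-**-
*-*-*
***--
*-**-
step 9: -**--
*-*--
*-*-*
***--
*-**-
step 10: --*--
-*---
***-*
***--
*-**-
step 11: --*--
-*--*
****-
***-*
*-**-
step 12: --*--
-**-*
*----
**--*
*-**-
step 13: -**--
*---*
**---
**--*
*-**-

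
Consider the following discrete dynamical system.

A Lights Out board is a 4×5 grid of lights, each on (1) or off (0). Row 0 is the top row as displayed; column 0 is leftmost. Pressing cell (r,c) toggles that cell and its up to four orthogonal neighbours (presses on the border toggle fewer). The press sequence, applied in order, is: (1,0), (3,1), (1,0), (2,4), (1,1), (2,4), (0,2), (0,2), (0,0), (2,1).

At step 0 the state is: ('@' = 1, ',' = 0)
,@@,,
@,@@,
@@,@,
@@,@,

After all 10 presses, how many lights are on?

step 0: ,@@,,
@,@@,
@@,@,
@@,@,
step 1: @@@,,
,@@@,
,@,@,
@@,@,
step 2: @@@,,
,@@@,
,,,@,
,,@@,
step 3: ,@@,,
@,@@,
@,,@,
,,@@,
step 4: ,@@,,
@,@@@
@,,,@
,,@@@
step 5: ,,@,,
,@,@@
@@,,@
,,@@@
step 6: ,,@,,
,@,@,
@@,@,
,,@@,
step 7: ,@,@,
,@@@,
@@,@,
,,@@,
step 8: ,,@,,
,@,@,
@@,@,
,,@@,
step 9: @@@,,
@@,@,
@@,@,
,,@@,
step 10: @@@,,
@,,@,
,,@@,
,@@@,

10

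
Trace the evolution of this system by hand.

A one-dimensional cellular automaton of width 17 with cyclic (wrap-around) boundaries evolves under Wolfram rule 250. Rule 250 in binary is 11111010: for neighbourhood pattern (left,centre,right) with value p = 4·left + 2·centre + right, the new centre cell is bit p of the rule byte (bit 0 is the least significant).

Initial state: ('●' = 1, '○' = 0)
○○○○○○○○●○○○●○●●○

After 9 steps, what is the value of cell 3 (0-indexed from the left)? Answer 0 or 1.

[0] ○○○○○○○○●○○○●○●●○
[1] ○○○○○○○●○●○●○●●●●
[2] ●○○○○○●○●○●○●●●●●
[3] ●●○○○●○●○●○●●●●●●
[4] ●●●○●○●○●○●●●●●●●
[5] ●●●●○●○●○●●●●●●●●
[6] ●●●●●○●○●●●●●●●●●
[7] ●●●●●●○●●●●●●●●●●
[8] ●●●●●●●●●●●●●●●●●
[9] ●●●●●●●●●●●●●●●●●

1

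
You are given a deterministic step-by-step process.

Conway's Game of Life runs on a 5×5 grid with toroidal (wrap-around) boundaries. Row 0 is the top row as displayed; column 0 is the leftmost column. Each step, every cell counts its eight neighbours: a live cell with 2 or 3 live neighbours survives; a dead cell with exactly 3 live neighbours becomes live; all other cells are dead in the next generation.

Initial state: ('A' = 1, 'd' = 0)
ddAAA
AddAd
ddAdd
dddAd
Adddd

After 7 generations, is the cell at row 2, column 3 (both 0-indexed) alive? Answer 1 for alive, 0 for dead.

1

step 0: ddAAA
AddAd
ddAdd
dddAd
Adddd
step 1: AAAAd
dAddd
ddAAA
ddddd
ddAdd
step 2: AddAd
ddddd
ddAAd
ddAdd
ddAAd
step 3: ddAAA
ddAAA
ddAAd
dAddd
dAAAA
step 4: ddddd
dAddd
dAddA
AAddA
dAddA
step 5: Adddd
Adddd
dAAdA
dAAAA
dAddA
step 6: AAddA
AdddA
ddddA
ddddA
dAddA
step 7: dAdAd
dAdAd
dddAA
dddAA
dAdAA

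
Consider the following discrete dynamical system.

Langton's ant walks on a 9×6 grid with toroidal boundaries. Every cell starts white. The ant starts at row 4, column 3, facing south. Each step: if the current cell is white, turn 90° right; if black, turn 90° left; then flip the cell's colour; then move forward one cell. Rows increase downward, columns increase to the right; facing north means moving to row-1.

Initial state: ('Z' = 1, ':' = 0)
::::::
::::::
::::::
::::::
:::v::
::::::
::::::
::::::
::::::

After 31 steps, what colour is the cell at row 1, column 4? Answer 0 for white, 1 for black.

t=0: ::::::
::::::
::::::
::::::
:::v::
::::::
::::::
::::::
::::::
t=1: ::::::
::::::
::::::
::::::
::<Z::
::::::
::::::
::::::
::::::
t=2: ::::::
::::::
::::::
::^:::
::ZZ::
::::::
::::::
::::::
::::::
t=3: ::::::
::::::
::::::
::Z>::
::ZZ::
::::::
::::::
::::::
::::::
t=4: ::::::
::::::
::::::
::ZZ::
::Zv::
::::::
::::::
::::::
::::::
t=5: ::::::
::::::
::::::
::ZZ::
::Z:>:
::::::
::::::
::::::
::::::
t=6: ::::::
::::::
::::::
::ZZ::
::Z:Z:
::::v:
::::::
::::::
::::::
t=7: ::::::
::::::
::::::
::ZZ::
::Z:Z:
:::<Z:
::::::
::::::
::::::
t=8: ::::::
::::::
::::::
::ZZ::
::Z^Z:
:::ZZ:
::::::
::::::
::::::
t=9: ::::::
::::::
::::::
::ZZ::
::ZZ>:
:::ZZ:
::::::
::::::
::::::
t=10: ::::::
::::::
::::::
::ZZ^:
::ZZ::
:::ZZ:
::::::
::::::
::::::
t=11: ::::::
::::::
::::::
::ZZZ>
::ZZ::
:::ZZ:
::::::
::::::
::::::
t=12: ::::::
::::::
::::::
::ZZZZ
::ZZ:v
:::ZZ:
::::::
::::::
::::::
t=13: ::::::
::::::
::::::
::ZZZZ
::ZZ<Z
:::ZZ:
::::::
::::::
::::::
t=14: ::::::
::::::
::::::
::ZZ^Z
::ZZZZ
:::ZZ:
::::::
::::::
::::::
t=15: ::::::
::::::
::::::
::Z<:Z
::ZZZZ
:::ZZ:
::::::
::::::
::::::
t=16: ::::::
::::::
::::::
::Z::Z
::ZvZZ
:::ZZ:
::::::
::::::
::::::
t=17: ::::::
::::::
::::::
::Z::Z
::Z:>Z
:::ZZ:
::::::
::::::
::::::
t=18: ::::::
::::::
::::::
::Z:^Z
::Z::Z
:::ZZ:
::::::
::::::
::::::
t=19: ::::::
::::::
::::::
::Z:Z>
::Z::Z
:::ZZ:
::::::
::::::
::::::
t=20: ::::::
::::::
:::::^
::Z:Z:
::Z::Z
:::ZZ:
::::::
::::::
::::::
t=21: ::::::
::::::
>::::Z
::Z:Z:
::Z::Z
:::ZZ:
::::::
::::::
::::::
t=22: ::::::
::::::
Z::::Z
v:Z:Z:
::Z::Z
:::ZZ:
::::::
::::::
::::::
t=23: ::::::
::::::
Z::::Z
Z:Z:Z<
::Z::Z
:::ZZ:
::::::
::::::
::::::
t=24: ::::::
::::::
Z::::^
Z:Z:ZZ
::Z::Z
:::ZZ:
::::::
::::::
::::::
t=25: ::::::
::::::
Z:::<:
Z:Z:ZZ
::Z::Z
:::ZZ:
::::::
::::::
::::::
t=26: ::::::
::::^:
Z:::Z:
Z:Z:ZZ
::Z::Z
:::ZZ:
::::::
::::::
::::::
t=27: ::::::
::::Z>
Z:::Z:
Z:Z:ZZ
::Z::Z
:::ZZ:
::::::
::::::
::::::
t=28: ::::::
::::ZZ
Z:::Zv
Z:Z:ZZ
::Z::Z
:::ZZ:
::::::
::::::
::::::
t=29: ::::::
::::ZZ
Z:::<Z
Z:Z:ZZ
::Z::Z
:::ZZ:
::::::
::::::
::::::
t=30: ::::::
::::ZZ
Z::::Z
Z:Z:vZ
::Z::Z
:::ZZ:
::::::
::::::
::::::
t=31: ::::::
::::ZZ
Z::::Z
Z:Z::>
::Z::Z
:::ZZ:
::::::
::::::
::::::

1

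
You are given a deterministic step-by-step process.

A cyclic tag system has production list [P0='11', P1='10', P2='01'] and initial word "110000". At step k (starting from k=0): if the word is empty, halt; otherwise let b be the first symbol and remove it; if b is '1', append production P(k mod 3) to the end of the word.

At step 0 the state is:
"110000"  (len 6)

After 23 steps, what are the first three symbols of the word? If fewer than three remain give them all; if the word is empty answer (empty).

110

k=0  "110000"  (len 6)
k=1  "1000011"  (len 7)
k=2  "00001110"  (len 8)
k=3  "0001110"  (len 7)
k=4  "001110"  (len 6)
k=5  "01110"  (len 5)
k=6  "1110"  (len 4)
k=7  "11011"  (len 5)
k=8  "101110"  (len 6)
k=9  "0111001"  (len 7)
k=10  "111001"  (len 6)
k=11  "1100110"  (len 7)
k=12  "10011001"  (len 8)
k=13  "001100111"  (len 9)
k=14  "01100111"  (len 8)
k=15  "1100111"  (len 7)
k=16  "10011111"  (len 8)
k=17  "001111110"  (len 9)
k=18  "01111110"  (len 8)
k=19  "1111110"  (len 7)
k=20  "11111010"  (len 8)
k=21  "111101001"  (len 9)
k=22  "1110100111"  (len 10)
k=23  "11010011110"  (len 11)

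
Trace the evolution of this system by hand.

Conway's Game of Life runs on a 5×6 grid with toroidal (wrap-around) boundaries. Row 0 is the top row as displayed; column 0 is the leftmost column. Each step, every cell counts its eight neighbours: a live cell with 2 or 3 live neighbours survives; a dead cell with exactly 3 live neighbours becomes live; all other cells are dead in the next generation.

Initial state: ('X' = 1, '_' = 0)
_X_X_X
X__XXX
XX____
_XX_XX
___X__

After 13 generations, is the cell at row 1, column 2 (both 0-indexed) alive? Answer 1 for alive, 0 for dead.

t=0: _X_X_X
X__XXX
XX____
_XX_XX
___X__
t=1: ___X_X
___X__
______
_XXXXX
_X_X_X
t=2: X__X__
____X_
______
_X_X_X
_X___X
t=3: X___XX
______
____X_
__X_X_
_X___X
t=4: X___XX
____X_
___X__
___XXX
_X_X__
t=5: X__XXX
___XX_
___X_X
___X__
__XX__
t=6: _____X
X_X___
__XX__
___X__
__X__X
t=7: XX___X
_XXX__
_XXX__
___XX_
____X_
t=8: XX_XXX
___XX_
_X____
____X_
X__XX_
t=9: XX____
_X_X__
___XX_
___XXX
XXX___
t=10: ______
XX_XX_
_____X
XX___X
__XXX_
t=11: _X___X
X___XX
__X___
XXXX_X
XXXXXX
t=12: ______
XX__XX
__X___
______
______
t=13: X____X
XX___X
XX___X
______
______

0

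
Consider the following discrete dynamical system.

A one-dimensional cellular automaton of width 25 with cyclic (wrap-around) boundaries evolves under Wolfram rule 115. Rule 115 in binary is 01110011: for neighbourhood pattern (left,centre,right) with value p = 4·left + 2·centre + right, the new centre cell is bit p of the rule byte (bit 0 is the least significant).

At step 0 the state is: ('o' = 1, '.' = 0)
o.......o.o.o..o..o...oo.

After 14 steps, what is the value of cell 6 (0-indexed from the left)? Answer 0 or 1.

k=0  o.......o.o.o..o..o...oo.
k=1  .ooooooo.o.o.oo.oo.ooo.oo
k=2  o......oo.o.o.oo.oo..oo.o
k=3  ooooooo.oo.o.o.oo.ooo.oo.
k=4  ......oo.oo.o.o.oo..oo.oo
k=5  oooooo.oo.oo.o.o.ooo.oo.o
k=6  .....oo.oo.oo.o.o..oo.oo.
k=7  ooooo.oo.oo.oo.o.oo.oo.oo
k=8  ....oo.oo.oo.oo.o.oo.oo..
k=9  oooo.oo.oo.oo.oo.o.oo.ooo
k=10  ...oo.oo.oo.oo.oo.o.oo...
k=11  ooo.oo.oo.oo.oo.oo.o.oooo
k=12  ..oo.oo.oo.oo.oo.oo.o....
k=13  oo.oo.oo.oo.oo.oo.oo.oooo
k=14  .oo.oo.oo.oo.oo.oo.oo....

0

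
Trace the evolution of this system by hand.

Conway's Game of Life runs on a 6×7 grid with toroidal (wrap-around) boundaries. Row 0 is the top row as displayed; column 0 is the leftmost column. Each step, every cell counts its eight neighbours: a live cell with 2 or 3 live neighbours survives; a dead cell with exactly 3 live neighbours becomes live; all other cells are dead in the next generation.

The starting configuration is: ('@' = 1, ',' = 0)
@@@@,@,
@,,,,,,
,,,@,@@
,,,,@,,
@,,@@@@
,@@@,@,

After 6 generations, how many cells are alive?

13

t=0: @@@@,@,
@,,,,,,
,,,@,@@
,,,,@,,
@,,@@@@
,@@@,@,
t=1: @,,@,,,
@,,@,@,
,,,,@@@
@,,,,,,
@@,,,,@
,,,,,,,
t=2: ,,,,@,@
@,,@,@,
@,,,@@,
,@,,,,,
@@,,,,@
,@,,,,@
t=3: ,,,,@,@
@,,@,,,
@@,,@@,
,@,,,@,
,@@,,,@
,@,,,,@
t=4: ,,,,,@@
@@,@,,,
@@@,@@,
,,,,@@,
,@@,,@@
,@@,,,@
t=5: ,,,,,@@
,,,@,,,
@,@,,@,
,,,,,,,
,@@@@,@
,@@,,,,
t=6: ,,@,,,,
,,,,@@,
,,,,,,,
@,,,@@@
@@,@,,,
,@,,@,@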